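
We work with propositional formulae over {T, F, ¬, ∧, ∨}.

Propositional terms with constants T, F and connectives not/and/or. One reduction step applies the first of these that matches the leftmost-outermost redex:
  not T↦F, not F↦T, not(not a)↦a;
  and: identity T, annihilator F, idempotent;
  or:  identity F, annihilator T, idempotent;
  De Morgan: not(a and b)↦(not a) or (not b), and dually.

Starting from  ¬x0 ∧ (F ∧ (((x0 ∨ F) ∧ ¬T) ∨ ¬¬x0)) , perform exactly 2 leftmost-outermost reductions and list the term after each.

  start: ¬x0 ∧ (F ∧ (((x0 ∨ F) ∧ ¬T) ∨ ¬¬x0))
  [1] ¬x0 ∧ F
  [2] F

Answer: after 2 steps: F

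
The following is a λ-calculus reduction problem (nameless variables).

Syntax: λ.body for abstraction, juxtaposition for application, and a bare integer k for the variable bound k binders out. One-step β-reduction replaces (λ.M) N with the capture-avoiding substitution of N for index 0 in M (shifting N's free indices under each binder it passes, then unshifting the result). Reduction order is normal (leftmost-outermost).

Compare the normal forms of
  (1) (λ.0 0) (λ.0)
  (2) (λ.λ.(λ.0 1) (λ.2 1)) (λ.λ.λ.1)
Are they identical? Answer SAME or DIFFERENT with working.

Answer: DIFFERENT — A ⇓ λ.0, B ⇓ λ.λ.λ.1

Derivation:
Term A:
  start: (λ.0 0) (λ.0)
  →1  (λ.0) (λ.0)
  →2  λ.0

Term B:
  start: (λ.λ.(λ.0 1) (λ.2 1)) (λ.λ.λ.1)
  →1  λ.(λ.0 1) (λ.(λ.λ.λ.1) 1)
  →2  λ.(λ.(λ.λ.λ.1) 1) 0
  →3  λ.(λ.λ.λ.1) 0
  →4  λ.λ.λ.1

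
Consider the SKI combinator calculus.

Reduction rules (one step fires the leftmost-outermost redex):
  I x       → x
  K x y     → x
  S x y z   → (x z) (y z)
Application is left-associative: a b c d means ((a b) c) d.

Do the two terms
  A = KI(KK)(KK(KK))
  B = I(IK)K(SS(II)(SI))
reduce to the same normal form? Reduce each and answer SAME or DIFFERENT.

Answer: SAME — A ⇓ K, B ⇓ K

Working:
Term A:
  start: KI(KK)(KK(KK))
  [1] I(KK(KK))
  [2] KK(KK)
  [3] K

Term B:
  start: I(IK)K(SS(II)(SI))
  [1] IKK(SS(II)(SI))
  [2] KK(SS(II)(SI))
  [3] K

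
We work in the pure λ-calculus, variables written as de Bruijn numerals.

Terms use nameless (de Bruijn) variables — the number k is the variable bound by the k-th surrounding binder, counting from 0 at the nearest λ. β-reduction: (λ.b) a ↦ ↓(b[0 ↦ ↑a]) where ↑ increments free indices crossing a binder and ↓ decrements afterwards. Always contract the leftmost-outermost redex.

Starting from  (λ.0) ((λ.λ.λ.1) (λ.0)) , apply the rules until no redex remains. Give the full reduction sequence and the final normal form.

Answer: normal form = λ.λ.1  (in 2 steps)

Working:
  start: (λ.0) ((λ.λ.λ.1) (λ.0))
  step 1: (λ.λ.λ.1) (λ.0)
  step 2: λ.λ.1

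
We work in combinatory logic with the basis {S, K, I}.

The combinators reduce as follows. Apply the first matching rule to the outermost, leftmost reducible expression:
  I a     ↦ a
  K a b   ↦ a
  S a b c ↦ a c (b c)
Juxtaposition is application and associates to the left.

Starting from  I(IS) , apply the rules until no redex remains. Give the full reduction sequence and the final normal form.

Answer: normal form = S  (in 2 steps)

Reduction:
  start: I(IS)
  step 1: IS
  step 2: S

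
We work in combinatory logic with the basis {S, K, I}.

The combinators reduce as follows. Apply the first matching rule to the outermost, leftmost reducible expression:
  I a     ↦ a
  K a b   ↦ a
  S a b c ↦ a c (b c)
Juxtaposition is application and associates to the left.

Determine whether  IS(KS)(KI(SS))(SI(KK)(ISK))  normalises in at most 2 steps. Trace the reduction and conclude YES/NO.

  start: IS(KS)(KI(SS))(SI(KK)(ISK))
  [1] S(KS)(KI(SS))(SI(KK)(ISK))
  [2] KS(SI(KK)(ISK))(KI(SS)(SI(KK)(ISK)))

Answer: NO — after 2 steps the term is KS(SI(KK)(ISK))(KI(SS)(SI(KK)(ISK))), not yet normal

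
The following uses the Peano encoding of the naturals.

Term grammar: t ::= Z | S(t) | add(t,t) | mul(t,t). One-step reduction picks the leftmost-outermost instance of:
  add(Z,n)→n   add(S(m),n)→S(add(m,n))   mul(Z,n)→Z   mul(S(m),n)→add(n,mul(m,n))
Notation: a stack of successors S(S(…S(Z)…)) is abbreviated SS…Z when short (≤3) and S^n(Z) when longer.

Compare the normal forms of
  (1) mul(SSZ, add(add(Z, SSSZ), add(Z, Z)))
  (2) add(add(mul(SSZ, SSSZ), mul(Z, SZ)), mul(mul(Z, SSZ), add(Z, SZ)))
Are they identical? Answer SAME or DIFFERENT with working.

Answer: SAME — A ⇓ S^6(Z), B ⇓ S^6(Z)

Derivation:
Term A:
  start: mul(SSZ, add(add(Z, SSSZ), add(Z, Z)))
  →1  add(add(add(Z, SSSZ), add(Z, Z)), mul(SZ, add(add(Z, SSSZ), add(Z, Z))))
  →2  add(add(SSSZ, add(Z, Z)), mul(SZ, add(add(Z, SSSZ), add(Z, Z))))
  →3  add(S(add(SSZ, add(Z, Z))), mul(SZ, add(add(Z, SSSZ), add(Z, Z))))
  →4  S(add(add(SSZ, add(Z, Z)), mul(SZ, add(add(Z, SSSZ), add(Z, Z)))))
  →5  S(add(S(add(SZ, add(Z, Z))), mul(SZ, add(add(Z, SSSZ), add(Z, Z)))))
  →6  S(S(add(add(SZ, add(Z, Z)), mul(SZ, add(add(Z, SSSZ), add(Z, Z))))))
  →7  S(S(add(S(add(Z, add(Z, Z))), mul(SZ, add(add(Z, SSSZ), add(Z, Z))))))
  →8  S(S(S(add(add(Z, add(Z, Z)), mul(SZ, add(add(Z, SSSZ), add(Z, Z)))))))
  →9  S(S(S(add(add(Z, Z), mul(SZ, add(add(Z, SSSZ), add(Z, Z)))))))
  →10  S(S(S(add(Z, mul(SZ, add(add(Z, SSSZ), add(Z, Z)))))))
  →11  S(S(S(mul(SZ, add(add(Z, SSSZ), add(Z, Z))))))
  →12  S(S(S(add(add(add(Z, SSSZ), add(Z, Z)), mul(Z, add(add(Z, SSSZ), add(Z, Z)))))))
  →13  S(S(S(add(add(SSSZ, add(Z, Z)), mul(Z, add(add(Z, SSSZ), add(Z, Z)))))))
  →14  S(S(S(add(S(add(SSZ, add(Z, Z))), mul(Z, add(add(Z, SSSZ), add(Z, Z)))))))
  →15  S(S(S(S(add(add(SSZ, add(Z, Z)), mul(Z, add(add(Z, SSSZ), add(Z, Z))))))))
  →16  S(S(S(S(add(S(add(SZ, add(Z, Z))), mul(Z, add(add(Z, SSSZ), add(Z, Z))))))))
  →17  S(S(S(S(S(add(add(SZ, add(Z, Z)), mul(Z, add(add(Z, SSSZ), add(Z, Z)))))))))
  →18  S(S(S(S(S(add(S(add(Z, add(Z, Z))), mul(Z, add(add(Z, SSSZ), add(Z, Z)))))))))
  →19  S(S(S(S(S(S(add(add(Z, add(Z, Z)), mul(Z, add(add(Z, SSSZ), add(Z, Z))))))))))
  →20  S(S(S(S(S(S(add(add(Z, Z), mul(Z, add(add(Z, SSSZ), add(Z, Z))))))))))
  →21  S(S(S(S(S(S(add(Z, mul(Z, add(add(Z, SSSZ), add(Z, Z))))))))))
  →22  S(S(S(S(S(S(mul(Z, add(add(Z, SSSZ), add(Z, Z)))))))))
  →23  S^6(Z)

Term B:
  start: add(add(mul(SSZ, SSSZ), mul(Z, SZ)), mul(mul(Z, SSZ), add(Z, SZ)))
  →1  add(add(add(SSSZ, mul(SZ, SSSZ)), mul(Z, SZ)), mul(mul(Z, SSZ), add(Z, SZ)))
  →2  add(add(S(add(SSZ, mul(SZ, SSSZ))), mul(Z, SZ)), mul(mul(Z, SSZ), add(Z, SZ)))
  →3  add(S(add(add(SSZ, mul(SZ, SSSZ)), mul(Z, SZ))), mul(mul(Z, SSZ), add(Z, SZ)))
  →4  S(add(add(add(SSZ, mul(SZ, SSSZ)), mul(Z, SZ)), mul(mul(Z, SSZ), add(Z, SZ))))
  →5  S(add(add(S(add(SZ, mul(SZ, SSSZ))), mul(Z, SZ)), mul(mul(Z, SSZ), add(Z, SZ))))
  →6  S(add(S(add(add(SZ, mul(SZ, SSSZ)), mul(Z, SZ))), mul(mul(Z, SSZ), add(Z, SZ))))
  →7  S(S(add(add(add(SZ, mul(SZ, SSSZ)), mul(Z, SZ)), mul(mul(Z, SSZ), add(Z, SZ)))))
  →8  S(S(add(add(S(add(Z, mul(SZ, SSSZ))), mul(Z, SZ)), mul(mul(Z, SSZ), add(Z, SZ)))))
  →9  S(S(add(S(add(add(Z, mul(SZ, SSSZ)), mul(Z, SZ))), mul(mul(Z, SSZ), add(Z, SZ)))))
  →10  S(S(S(add(add(add(Z, mul(SZ, SSSZ)), mul(Z, SZ)), mul(mul(Z, SSZ), add(Z, SZ))))))
  →11  S(S(S(add(add(mul(SZ, SSSZ), mul(Z, SZ)), mul(mul(Z, SSZ), add(Z, SZ))))))
  →12  S(S(S(add(add(add(SSSZ, mul(Z, SSSZ)), mul(Z, SZ)), mul(mul(Z, SSZ), add(Z, SZ))))))
  →13  S(S(S(add(add(S(add(SSZ, mul(Z, SSSZ))), mul(Z, SZ)), mul(mul(Z, SSZ), add(Z, SZ))))))
  →14  S(S(S(add(S(add(add(SSZ, mul(Z, SSSZ)), mul(Z, SZ))), mul(mul(Z, SSZ), add(Z, SZ))))))
  →15  S(S(S(S(add(add(add(SSZ, mul(Z, SSSZ)), mul(Z, SZ)), mul(mul(Z, SSZ), add(Z, SZ)))))))
  →16  S(S(S(S(add(add(S(add(SZ, mul(Z, SSSZ))), mul(Z, SZ)), mul(mul(Z, SSZ), add(Z, SZ)))))))
  →17  S(S(S(S(add(S(add(add(SZ, mul(Z, SSSZ)), mul(Z, SZ))), mul(mul(Z, SSZ), add(Z, SZ)))))))
  →18  S(S(S(S(S(add(add(add(SZ, mul(Z, SSSZ)), mul(Z, SZ)), mul(mul(Z, SSZ), add(Z, SZ))))))))
  →19  S(S(S(S(S(add(add(S(add(Z, mul(Z, SSSZ))), mul(Z, SZ)), mul(mul(Z, SSZ), add(Z, SZ))))))))
  →20  S(S(S(S(S(add(S(add(add(Z, mul(Z, SSSZ)), mul(Z, SZ))), mul(mul(Z, SSZ), add(Z, SZ))))))))
  →21  S(S(S(S(S(S(add(add(add(Z, mul(Z, SSSZ)), mul(Z, SZ)), mul(mul(Z, SSZ), add(Z, SZ)))))))))
  →22  S(S(S(S(S(S(add(add(mul(Z, SSSZ), mul(Z, SZ)), mul(mul(Z, SSZ), add(Z, SZ)))))))))
  →23  S(S(S(S(S(S(add(add(Z, mul(Z, SZ)), mul(mul(Z, SSZ), add(Z, SZ)))))))))
  →24  S(S(S(S(S(S(add(mul(Z, SZ), mul(mul(Z, SSZ), add(Z, SZ)))))))))
  →25  S(S(S(S(S(S(add(Z, mul(mul(Z, SSZ), add(Z, SZ)))))))))
  →26  S(S(S(S(S(S(mul(mul(Z, SSZ), add(Z, SZ))))))))
  →27  S(S(S(S(S(S(mul(Z, add(Z, SZ))))))))
  →28  S^6(Z)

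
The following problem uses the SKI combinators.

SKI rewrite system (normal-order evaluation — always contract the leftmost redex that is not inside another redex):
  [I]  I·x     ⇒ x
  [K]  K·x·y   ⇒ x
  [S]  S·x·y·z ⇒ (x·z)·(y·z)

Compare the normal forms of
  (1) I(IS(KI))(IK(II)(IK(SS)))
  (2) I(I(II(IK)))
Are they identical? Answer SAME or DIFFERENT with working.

Term A:
  start: I(IS(KI))(IK(II)(IK(SS)))
  →1  IS(KI)(IK(II)(IK(SS)))
  →2  S(KI)(IK(II)(IK(SS)))
  →3  S(KI)(K(II)(IK(SS)))
  →4  S(KI)(II)
  →5  S(KI)I

Term B:
  start: I(I(II(IK)))
  →1  I(II(IK))
  →2  II(IK)
  →3  I(IK)
  →4  IK
  →5  K

Answer: DIFFERENT — A ⇓ S(KI)I, B ⇓ K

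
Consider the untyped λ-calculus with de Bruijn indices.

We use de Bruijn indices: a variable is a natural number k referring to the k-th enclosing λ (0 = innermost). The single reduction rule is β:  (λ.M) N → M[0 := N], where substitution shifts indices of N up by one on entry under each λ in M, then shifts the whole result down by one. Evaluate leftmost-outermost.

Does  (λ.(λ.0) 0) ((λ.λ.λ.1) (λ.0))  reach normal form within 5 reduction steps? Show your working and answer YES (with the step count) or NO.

Answer: YES — reaches normal form λ.λ.1 in 3 ≤ 5 steps

Reduction:
  start: (λ.(λ.0) 0) ((λ.λ.λ.1) (λ.0))
  →1  (λ.0) ((λ.λ.λ.1) (λ.0))
  →2  (λ.λ.λ.1) (λ.0)
  →3  λ.λ.1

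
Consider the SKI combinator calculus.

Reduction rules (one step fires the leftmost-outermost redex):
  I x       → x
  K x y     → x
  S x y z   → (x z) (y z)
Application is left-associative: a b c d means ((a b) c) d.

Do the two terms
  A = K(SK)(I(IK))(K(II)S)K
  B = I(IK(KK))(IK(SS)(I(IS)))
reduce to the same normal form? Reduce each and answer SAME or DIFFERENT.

Term A:
  start: K(SK)(I(IK))(K(II)S)K
  step 1: SK(K(II)S)K
  step 2: KK(K(II)SK)
  step 3: K

Term B:
  start: I(IK(KK))(IK(SS)(I(IS)))
  step 1: IK(KK)(IK(SS)(I(IS)))
  step 2: K(KK)(IK(SS)(I(IS)))
  step 3: KK

Answer: DIFFERENT — A ⇓ K, B ⇓ KK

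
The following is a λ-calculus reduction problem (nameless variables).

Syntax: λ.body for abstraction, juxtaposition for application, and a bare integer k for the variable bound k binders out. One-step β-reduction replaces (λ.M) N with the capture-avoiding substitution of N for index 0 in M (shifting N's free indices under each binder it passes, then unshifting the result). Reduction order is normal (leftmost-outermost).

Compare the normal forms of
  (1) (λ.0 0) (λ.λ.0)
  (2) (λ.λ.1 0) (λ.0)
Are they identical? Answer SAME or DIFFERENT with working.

Term A:
  start: (λ.0 0) (λ.λ.0)
  →1  (λ.λ.0) (λ.λ.0)
  →2  λ.0

Term B:
  start: (λ.λ.1 0) (λ.0)
  →1  λ.(λ.0) 0
  →2  λ.0

Answer: SAME — A ⇓ λ.0, B ⇓ λ.0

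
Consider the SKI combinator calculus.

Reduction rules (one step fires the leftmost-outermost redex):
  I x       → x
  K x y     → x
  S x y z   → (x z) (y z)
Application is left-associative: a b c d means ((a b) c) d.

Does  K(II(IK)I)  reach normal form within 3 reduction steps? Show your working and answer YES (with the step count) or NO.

  start: K(II(IK)I)
  [1] K(I(IK)I)
  [2] K(IKI)
  [3] K(KI)

Answer: YES — reaches normal form K(KI) in 3 ≤ 3 steps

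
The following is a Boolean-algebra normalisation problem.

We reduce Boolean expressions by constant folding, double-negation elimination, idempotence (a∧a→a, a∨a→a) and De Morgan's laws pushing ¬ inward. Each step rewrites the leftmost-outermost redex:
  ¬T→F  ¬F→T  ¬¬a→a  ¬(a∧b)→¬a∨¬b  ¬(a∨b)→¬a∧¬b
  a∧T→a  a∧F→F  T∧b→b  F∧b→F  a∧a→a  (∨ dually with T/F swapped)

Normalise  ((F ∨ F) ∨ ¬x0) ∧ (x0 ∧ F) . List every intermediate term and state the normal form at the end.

  start: ((F ∨ F) ∨ ¬x0) ∧ (x0 ∧ F)
  →1  (F ∨ ¬x0) ∧ (x0 ∧ F)
  →2  ¬x0 ∧ (x0 ∧ F)
  →3  ¬x0 ∧ F
  →4  F

Answer: normal form = F  (in 4 steps)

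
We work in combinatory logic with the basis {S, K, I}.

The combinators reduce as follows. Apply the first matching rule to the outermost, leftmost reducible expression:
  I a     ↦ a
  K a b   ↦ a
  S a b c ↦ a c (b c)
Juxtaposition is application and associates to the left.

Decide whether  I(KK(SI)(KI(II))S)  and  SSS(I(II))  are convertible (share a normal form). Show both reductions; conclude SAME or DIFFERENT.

Term A:
  start: I(KK(SI)(KI(II))S)
  →1  KK(SI)(KI(II))S
  →2  K(KI(II))S
  →3  KI(II)
  →4  I

Term B:
  start: SSS(I(II))
  →1  S(I(II))(S(I(II)))
  →2  S(II)(S(I(II)))
  →3  SI(S(I(II)))
  →4  SI(S(II))
  →5  SI(SI)

Answer: DIFFERENT — A ⇓ I, B ⇓ SI(SI)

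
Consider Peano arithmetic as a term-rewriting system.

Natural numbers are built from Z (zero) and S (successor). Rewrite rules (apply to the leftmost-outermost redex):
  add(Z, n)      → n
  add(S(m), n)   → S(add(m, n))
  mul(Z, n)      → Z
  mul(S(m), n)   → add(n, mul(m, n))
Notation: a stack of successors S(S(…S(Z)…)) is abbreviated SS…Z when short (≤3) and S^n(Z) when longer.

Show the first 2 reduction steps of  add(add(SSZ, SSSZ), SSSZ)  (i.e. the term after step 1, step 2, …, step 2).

  start: add(add(SSZ, SSSZ), SSSZ)
  step 1: add(S(add(SZ, SSSZ)), SSSZ)
  step 2: S(add(add(SZ, SSSZ), SSSZ))

Answer: after 2 steps: S(add(add(SZ, SSSZ), SSSZ))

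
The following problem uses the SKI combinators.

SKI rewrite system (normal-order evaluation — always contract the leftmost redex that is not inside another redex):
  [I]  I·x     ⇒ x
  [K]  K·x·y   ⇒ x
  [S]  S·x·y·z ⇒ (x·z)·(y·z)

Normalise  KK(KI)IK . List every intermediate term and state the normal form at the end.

  start: KK(KI)IK
  →1  KIK
  →2  I

Answer: normal form = I  (in 2 steps)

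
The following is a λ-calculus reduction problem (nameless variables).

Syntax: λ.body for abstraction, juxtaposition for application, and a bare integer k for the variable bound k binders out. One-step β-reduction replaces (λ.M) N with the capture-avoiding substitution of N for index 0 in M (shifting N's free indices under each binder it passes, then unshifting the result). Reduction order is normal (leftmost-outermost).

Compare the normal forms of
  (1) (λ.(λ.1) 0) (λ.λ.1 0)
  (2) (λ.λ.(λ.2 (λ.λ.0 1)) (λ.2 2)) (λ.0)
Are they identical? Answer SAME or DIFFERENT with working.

Answer: DIFFERENT — A ⇓ λ.λ.1 0, B ⇓ λ.λ.λ.0 1

Working:
Term A:
  start: (λ.(λ.1) 0) (λ.λ.1 0)
  [1] (λ.λ.λ.1 0) (λ.λ.1 0)
  [2] λ.λ.1 0

Term B:
  start: (λ.λ.(λ.2 (λ.λ.0 1)) (λ.2 2)) (λ.0)
  [1] λ.(λ.(λ.0) (λ.λ.0 1)) (λ.(λ.0) (λ.0))
  [2] λ.(λ.0) (λ.λ.0 1)
  [3] λ.λ.λ.0 1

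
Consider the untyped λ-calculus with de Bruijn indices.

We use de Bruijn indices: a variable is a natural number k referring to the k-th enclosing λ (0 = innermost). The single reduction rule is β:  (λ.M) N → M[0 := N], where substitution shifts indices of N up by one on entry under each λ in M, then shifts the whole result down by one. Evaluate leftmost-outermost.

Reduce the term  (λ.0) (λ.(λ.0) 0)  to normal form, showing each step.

  start: (λ.0) (λ.(λ.0) 0)
  step 1: λ.(λ.0) 0
  step 2: λ.0

Answer: normal form = λ.0  (in 2 steps)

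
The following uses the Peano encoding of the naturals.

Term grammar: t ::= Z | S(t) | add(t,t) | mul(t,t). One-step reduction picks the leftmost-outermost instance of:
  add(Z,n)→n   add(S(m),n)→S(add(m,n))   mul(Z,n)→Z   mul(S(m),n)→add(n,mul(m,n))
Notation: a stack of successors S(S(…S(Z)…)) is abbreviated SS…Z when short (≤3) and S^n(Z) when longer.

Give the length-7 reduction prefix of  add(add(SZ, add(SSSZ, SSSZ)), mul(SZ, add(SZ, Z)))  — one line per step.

  start: add(add(SZ, add(SSSZ, SSSZ)), mul(SZ, add(SZ, Z)))
  →1  add(S(add(Z, add(SSSZ, SSSZ))), mul(SZ, add(SZ, Z)))
  →2  S(add(add(Z, add(SSSZ, SSSZ)), mul(SZ, add(SZ, Z))))
  →3  S(add(add(SSSZ, SSSZ), mul(SZ, add(SZ, Z))))
  →4  S(add(S(add(SSZ, SSSZ)), mul(SZ, add(SZ, Z))))
  →5  S(S(add(add(SSZ, SSSZ), mul(SZ, add(SZ, Z)))))
  →6  S(S(add(S(add(SZ, SSSZ)), mul(SZ, add(SZ, Z)))))
  →7  S(S(S(add(add(SZ, SSSZ), mul(SZ, add(SZ, Z))))))

Answer: after 7 steps: S(S(S(add(add(SZ, SSSZ), mul(SZ, add(SZ, Z))))))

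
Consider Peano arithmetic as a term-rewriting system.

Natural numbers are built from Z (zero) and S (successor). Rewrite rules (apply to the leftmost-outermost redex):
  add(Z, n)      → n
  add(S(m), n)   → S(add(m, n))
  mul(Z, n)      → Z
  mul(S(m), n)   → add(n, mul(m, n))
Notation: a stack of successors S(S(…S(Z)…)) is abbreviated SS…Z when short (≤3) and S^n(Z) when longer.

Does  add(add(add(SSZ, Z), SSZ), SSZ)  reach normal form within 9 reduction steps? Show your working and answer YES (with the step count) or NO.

Answer: NO — after 9 steps the term is S(S(S(add(SZ, SSZ)))), not yet normal

Derivation:
  start: add(add(add(SSZ, Z), SSZ), SSZ)
  step 1: add(add(S(add(SZ, Z)), SSZ), SSZ)
  step 2: add(S(add(add(SZ, Z), SSZ)), SSZ)
  step 3: S(add(add(add(SZ, Z), SSZ), SSZ))
  step 4: S(add(add(S(add(Z, Z)), SSZ), SSZ))
  step 5: S(add(S(add(add(Z, Z), SSZ)), SSZ))
  step 6: S(S(add(add(add(Z, Z), SSZ), SSZ)))
  step 7: S(S(add(add(Z, SSZ), SSZ)))
  step 8: S(S(add(SSZ, SSZ)))
  step 9: S(S(S(add(SZ, SSZ))))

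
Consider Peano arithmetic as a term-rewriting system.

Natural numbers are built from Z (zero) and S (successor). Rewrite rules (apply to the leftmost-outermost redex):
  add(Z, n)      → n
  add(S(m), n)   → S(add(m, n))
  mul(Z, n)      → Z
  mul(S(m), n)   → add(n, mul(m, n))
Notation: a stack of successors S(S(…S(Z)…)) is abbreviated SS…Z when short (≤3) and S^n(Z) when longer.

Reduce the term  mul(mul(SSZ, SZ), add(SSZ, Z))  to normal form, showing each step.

Answer: normal form = S^4(Z)  (in 22 steps)

Reduction:
  start: mul(mul(SSZ, SZ), add(SSZ, Z))
  step 1: mul(add(SZ, mul(SZ, SZ)), add(SSZ, Z))
  step 2: mul(S(add(Z, mul(SZ, SZ))), add(SSZ, Z))
  step 3: add(add(SSZ, Z), mul(add(Z, mul(SZ, SZ)), add(SSZ, Z)))
  step 4: add(S(add(SZ, Z)), mul(add(Z, mul(SZ, SZ)), add(SSZ, Z)))
  step 5: S(add(add(SZ, Z), mul(add(Z, mul(SZ, SZ)), add(SSZ, Z))))
  step 6: S(add(S(add(Z, Z)), mul(add(Z, mul(SZ, SZ)), add(SSZ, Z))))
  step 7: S(S(add(add(Z, Z), mul(add(Z, mul(SZ, SZ)), add(SSZ, Z)))))
  step 8: S(S(add(Z, mul(add(Z, mul(SZ, SZ)), add(SSZ, Z)))))
  step 9: S(S(mul(add(Z, mul(SZ, SZ)), add(SSZ, Z))))
  step 10: S(S(mul(mul(SZ, SZ), add(SSZ, Z))))
  step 11: S(S(mul(add(SZ, mul(Z, SZ)), add(SSZ, Z))))
  step 12: S(S(mul(S(add(Z, mul(Z, SZ))), add(SSZ, Z))))
  step 13: S(S(add(add(SSZ, Z), mul(add(Z, mul(Z, SZ)), add(SSZ, Z)))))
  step 14: S(S(add(S(add(SZ, Z)), mul(add(Z, mul(Z, SZ)), add(SSZ, Z)))))
  step 15: S(S(S(add(add(SZ, Z), mul(add(Z, mul(Z, SZ)), add(SSZ, Z))))))
  step 16: S(S(S(add(S(add(Z, Z)), mul(add(Z, mul(Z, SZ)), add(SSZ, Z))))))
  step 17: S(S(S(S(add(add(Z, Z), mul(add(Z, mul(Z, SZ)), add(SSZ, Z)))))))
  step 18: S(S(S(S(add(Z, mul(add(Z, mul(Z, SZ)), add(SSZ, Z)))))))
  step 19: S(S(S(S(mul(add(Z, mul(Z, SZ)), add(SSZ, Z))))))
  step 20: S(S(S(S(mul(mul(Z, SZ), add(SSZ, Z))))))
  step 21: S(S(S(S(mul(Z, add(SSZ, Z))))))
  step 22: S^4(Z)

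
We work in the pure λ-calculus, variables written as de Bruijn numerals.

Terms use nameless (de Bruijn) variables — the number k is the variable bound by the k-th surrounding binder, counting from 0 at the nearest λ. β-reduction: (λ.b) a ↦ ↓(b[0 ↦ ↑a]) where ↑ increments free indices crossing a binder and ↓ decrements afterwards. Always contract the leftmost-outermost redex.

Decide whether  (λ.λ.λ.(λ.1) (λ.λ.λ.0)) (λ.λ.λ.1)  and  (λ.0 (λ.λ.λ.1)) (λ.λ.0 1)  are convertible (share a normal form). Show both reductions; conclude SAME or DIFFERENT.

Term A:
  start: (λ.λ.λ.(λ.1) (λ.λ.λ.0)) (λ.λ.λ.1)
  [1] λ.λ.(λ.1) (λ.λ.λ.0)
  [2] λ.λ.0

Term B:
  start: (λ.0 (λ.λ.λ.1)) (λ.λ.0 1)
  [1] (λ.λ.0 1) (λ.λ.λ.1)
  [2] λ.0 (λ.λ.λ.1)

Answer: DIFFERENT — A ⇓ λ.λ.0, B ⇓ λ.0 (λ.λ.λ.1)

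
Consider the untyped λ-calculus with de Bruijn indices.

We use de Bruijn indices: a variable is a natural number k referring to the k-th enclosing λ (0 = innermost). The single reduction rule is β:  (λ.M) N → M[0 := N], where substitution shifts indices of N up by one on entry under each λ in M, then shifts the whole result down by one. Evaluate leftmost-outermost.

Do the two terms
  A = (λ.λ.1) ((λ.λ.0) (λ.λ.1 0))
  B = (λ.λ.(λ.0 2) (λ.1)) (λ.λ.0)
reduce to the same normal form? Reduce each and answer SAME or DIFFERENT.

Answer: DIFFERENT — A ⇓ λ.λ.0, B ⇓ λ.0

Reduction:
Term A:
  start: (λ.λ.1) ((λ.λ.0) (λ.λ.1 0))
  →1  λ.(λ.λ.0) (λ.λ.1 0)
  →2  λ.λ.0

Term B:
  start: (λ.λ.(λ.0 2) (λ.1)) (λ.λ.0)
  →1  λ.(λ.0 (λ.λ.0)) (λ.1)
  →2  λ.(λ.1) (λ.λ.0)
  →3  λ.0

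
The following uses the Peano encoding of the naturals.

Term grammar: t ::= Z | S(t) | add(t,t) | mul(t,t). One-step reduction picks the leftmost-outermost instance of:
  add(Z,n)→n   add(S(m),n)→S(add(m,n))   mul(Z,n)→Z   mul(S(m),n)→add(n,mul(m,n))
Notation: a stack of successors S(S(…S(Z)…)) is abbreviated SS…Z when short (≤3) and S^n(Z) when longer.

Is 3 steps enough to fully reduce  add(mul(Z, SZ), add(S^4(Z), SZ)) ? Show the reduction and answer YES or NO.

Answer: NO — after 3 steps the term is S(add(SSSZ, SZ)), not yet normal

Reduction:
  start: add(mul(Z, SZ), add(S^4(Z), SZ))
  →1  add(Z, add(S^4(Z), SZ))
  →2  add(S^4(Z), SZ)
  →3  S(add(SSSZ, SZ))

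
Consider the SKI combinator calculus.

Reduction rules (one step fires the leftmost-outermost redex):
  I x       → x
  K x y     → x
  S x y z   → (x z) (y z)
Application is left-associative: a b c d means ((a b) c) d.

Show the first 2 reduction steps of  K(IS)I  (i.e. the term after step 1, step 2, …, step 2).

  start: K(IS)I
  step 1: IS
  step 2: S

Answer: after 2 steps: S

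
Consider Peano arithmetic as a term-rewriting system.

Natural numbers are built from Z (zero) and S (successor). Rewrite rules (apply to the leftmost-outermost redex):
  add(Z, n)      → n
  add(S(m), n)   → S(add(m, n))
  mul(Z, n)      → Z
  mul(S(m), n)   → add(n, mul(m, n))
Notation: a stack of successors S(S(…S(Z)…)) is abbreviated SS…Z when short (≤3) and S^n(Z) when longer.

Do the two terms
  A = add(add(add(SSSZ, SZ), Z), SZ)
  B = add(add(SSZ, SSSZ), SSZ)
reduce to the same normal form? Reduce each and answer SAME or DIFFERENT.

Answer: DIFFERENT — A ⇓ S^5(Z), B ⇓ S^7(Z)

Derivation:
Term A:
  start: add(add(add(SSSZ, SZ), Z), SZ)
  step 1: add(add(S(add(SSZ, SZ)), Z), SZ)
  step 2: add(S(add(add(SSZ, SZ), Z)), SZ)
  step 3: S(add(add(add(SSZ, SZ), Z), SZ))
  step 4: S(add(add(S(add(SZ, SZ)), Z), SZ))
  step 5: S(add(S(add(add(SZ, SZ), Z)), SZ))
  step 6: S(S(add(add(add(SZ, SZ), Z), SZ)))
  step 7: S(S(add(add(S(add(Z, SZ)), Z), SZ)))
  step 8: S(S(add(S(add(add(Z, SZ), Z)), SZ)))
  step 9: S(S(S(add(add(add(Z, SZ), Z), SZ))))
  step 10: S(S(S(add(add(SZ, Z), SZ))))
  step 11: S(S(S(add(S(add(Z, Z)), SZ))))
  step 12: S(S(S(S(add(add(Z, Z), SZ)))))
  step 13: S(S(S(S(add(Z, SZ)))))
  step 14: S^5(Z)

Term B:
  start: add(add(SSZ, SSSZ), SSZ)
  step 1: add(S(add(SZ, SSSZ)), SSZ)
  step 2: S(add(add(SZ, SSSZ), SSZ))
  step 3: S(add(S(add(Z, SSSZ)), SSZ))
  step 4: S(S(add(add(Z, SSSZ), SSZ)))
  step 5: S(S(add(SSSZ, SSZ)))
  step 6: S(S(S(add(SSZ, SSZ))))
  step 7: S(S(S(S(add(SZ, SSZ)))))
  step 8: S(S(S(S(S(add(Z, SSZ))))))
  step 9: S^7(Z)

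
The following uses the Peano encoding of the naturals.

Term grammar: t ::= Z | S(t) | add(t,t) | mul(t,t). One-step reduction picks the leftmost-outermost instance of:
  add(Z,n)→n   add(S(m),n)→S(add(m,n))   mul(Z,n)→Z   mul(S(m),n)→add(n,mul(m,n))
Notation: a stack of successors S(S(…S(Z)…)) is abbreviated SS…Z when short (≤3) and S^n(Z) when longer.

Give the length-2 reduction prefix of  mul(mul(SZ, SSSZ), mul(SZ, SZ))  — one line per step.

  start: mul(mul(SZ, SSSZ), mul(SZ, SZ))
  step 1: mul(add(SSSZ, mul(Z, SSSZ)), mul(SZ, SZ))
  step 2: mul(S(add(SSZ, mul(Z, SSSZ))), mul(SZ, SZ))

Answer: after 2 steps: mul(S(add(SSZ, mul(Z, SSSZ))), mul(SZ, SZ))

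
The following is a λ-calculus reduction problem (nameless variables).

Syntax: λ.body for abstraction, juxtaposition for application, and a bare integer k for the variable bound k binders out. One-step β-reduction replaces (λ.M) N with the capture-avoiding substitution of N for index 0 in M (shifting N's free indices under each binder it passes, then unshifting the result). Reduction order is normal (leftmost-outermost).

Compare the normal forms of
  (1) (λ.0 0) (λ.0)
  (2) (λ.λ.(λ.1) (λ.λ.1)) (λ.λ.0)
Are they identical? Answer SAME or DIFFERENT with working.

Term A:
  start: (λ.0 0) (λ.0)
  [1] (λ.0) (λ.0)
  [2] λ.0

Term B:
  start: (λ.λ.(λ.1) (λ.λ.1)) (λ.λ.0)
  [1] λ.(λ.1) (λ.λ.1)
  [2] λ.0

Answer: SAME — A ⇓ λ.0, B ⇓ λ.0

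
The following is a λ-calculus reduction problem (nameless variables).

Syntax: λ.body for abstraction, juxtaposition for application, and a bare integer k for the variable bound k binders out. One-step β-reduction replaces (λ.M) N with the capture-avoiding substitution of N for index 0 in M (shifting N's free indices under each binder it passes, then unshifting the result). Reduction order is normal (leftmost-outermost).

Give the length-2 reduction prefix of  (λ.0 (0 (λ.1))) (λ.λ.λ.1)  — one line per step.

  start: (λ.0 (0 (λ.1))) (λ.λ.λ.1)
  step 1: (λ.λ.λ.1) ((λ.λ.λ.1) (λ.λ.λ.λ.1))
  step 2: λ.λ.1

Answer: after 2 steps: λ.λ.1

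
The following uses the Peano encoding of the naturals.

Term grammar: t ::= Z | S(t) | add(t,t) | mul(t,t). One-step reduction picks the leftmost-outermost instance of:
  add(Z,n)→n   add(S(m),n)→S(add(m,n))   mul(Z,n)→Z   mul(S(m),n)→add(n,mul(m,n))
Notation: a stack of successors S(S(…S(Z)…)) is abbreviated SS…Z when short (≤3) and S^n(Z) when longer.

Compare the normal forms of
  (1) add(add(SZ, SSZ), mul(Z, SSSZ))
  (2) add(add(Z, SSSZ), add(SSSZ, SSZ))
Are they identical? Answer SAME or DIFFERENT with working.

Answer: DIFFERENT — A ⇓ SSSZ, B ⇓ S^8(Z)

Working:
Term A:
  start: add(add(SZ, SSZ), mul(Z, SSSZ))
  step 1: add(S(add(Z, SSZ)), mul(Z, SSSZ))
  step 2: S(add(add(Z, SSZ), mul(Z, SSSZ)))
  step 3: S(add(SSZ, mul(Z, SSSZ)))
  step 4: S(S(add(SZ, mul(Z, SSSZ))))
  step 5: S(S(S(add(Z, mul(Z, SSSZ)))))
  step 6: S(S(S(mul(Z, SSSZ))))
  step 7: SSSZ

Term B:
  start: add(add(Z, SSSZ), add(SSSZ, SSZ))
  step 1: add(SSSZ, add(SSSZ, SSZ))
  step 2: S(add(SSZ, add(SSSZ, SSZ)))
  step 3: S(S(add(SZ, add(SSSZ, SSZ))))
  step 4: S(S(S(add(Z, add(SSSZ, SSZ)))))
  step 5: S(S(S(add(SSSZ, SSZ))))
  step 6: S(S(S(S(add(SSZ, SSZ)))))
  step 7: S(S(S(S(S(add(SZ, SSZ))))))
  step 8: S(S(S(S(S(S(add(Z, SSZ)))))))
  step 9: S^8(Z)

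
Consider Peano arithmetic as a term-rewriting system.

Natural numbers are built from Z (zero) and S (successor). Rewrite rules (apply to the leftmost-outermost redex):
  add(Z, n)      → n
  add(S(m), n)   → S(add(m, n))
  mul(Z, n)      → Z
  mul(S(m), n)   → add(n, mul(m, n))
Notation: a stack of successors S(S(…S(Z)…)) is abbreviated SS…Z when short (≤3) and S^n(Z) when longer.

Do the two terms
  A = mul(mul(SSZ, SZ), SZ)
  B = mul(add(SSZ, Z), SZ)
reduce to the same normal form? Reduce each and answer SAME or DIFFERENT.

Answer: SAME — A ⇓ SSZ, B ⇓ SSZ

Reduction:
Term A:
  start: mul(mul(SSZ, SZ), SZ)
  step 1: mul(add(SZ, mul(SZ, SZ)), SZ)
  step 2: mul(S(add(Z, mul(SZ, SZ))), SZ)
  step 3: add(SZ, mul(add(Z, mul(SZ, SZ)), SZ))
  step 4: S(add(Z, mul(add(Z, mul(SZ, SZ)), SZ)))
  step 5: S(mul(add(Z, mul(SZ, SZ)), SZ))
  step 6: S(mul(mul(SZ, SZ), SZ))
  step 7: S(mul(add(SZ, mul(Z, SZ)), SZ))
  step 8: S(mul(S(add(Z, mul(Z, SZ))), SZ))
  step 9: S(add(SZ, mul(add(Z, mul(Z, SZ)), SZ)))
  step 10: S(S(add(Z, mul(add(Z, mul(Z, SZ)), SZ))))
  step 11: S(S(mul(add(Z, mul(Z, SZ)), SZ)))
  step 12: S(S(mul(mul(Z, SZ), SZ)))
  step 13: S(S(mul(Z, SZ)))
  step 14: SSZ

Term B:
  start: mul(add(SSZ, Z), SZ)
  step 1: mul(S(add(SZ, Z)), SZ)
  step 2: add(SZ, mul(add(SZ, Z), SZ))
  step 3: S(add(Z, mul(add(SZ, Z), SZ)))
  step 4: S(mul(add(SZ, Z), SZ))
  step 5: S(mul(S(add(Z, Z)), SZ))
  step 6: S(add(SZ, mul(add(Z, Z), SZ)))
  step 7: S(S(add(Z, mul(add(Z, Z), SZ))))
  step 8: S(S(mul(add(Z, Z), SZ)))
  step 9: S(S(mul(Z, SZ)))
  step 10: SSZ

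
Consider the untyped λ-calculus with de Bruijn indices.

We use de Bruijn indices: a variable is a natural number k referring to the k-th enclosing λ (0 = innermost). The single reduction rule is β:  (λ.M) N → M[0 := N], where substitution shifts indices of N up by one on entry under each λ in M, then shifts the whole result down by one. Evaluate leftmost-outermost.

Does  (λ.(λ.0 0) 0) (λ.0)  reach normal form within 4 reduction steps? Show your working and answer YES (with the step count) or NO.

  start: (λ.(λ.0 0) 0) (λ.0)
  [1] (λ.0 0) (λ.0)
  [2] (λ.0) (λ.0)
  [3] λ.0

Answer: YES — reaches normal form λ.0 in 3 ≤ 4 steps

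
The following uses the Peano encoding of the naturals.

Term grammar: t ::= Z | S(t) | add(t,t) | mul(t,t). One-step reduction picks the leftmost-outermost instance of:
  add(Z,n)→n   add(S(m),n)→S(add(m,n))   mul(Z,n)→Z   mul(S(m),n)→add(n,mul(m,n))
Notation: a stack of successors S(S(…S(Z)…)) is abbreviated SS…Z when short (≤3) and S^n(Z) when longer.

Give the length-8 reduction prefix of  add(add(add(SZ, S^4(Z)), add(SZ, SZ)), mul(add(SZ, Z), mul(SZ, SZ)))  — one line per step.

  start: add(add(add(SZ, S^4(Z)), add(SZ, SZ)), mul(add(SZ, Z), mul(SZ, SZ)))
  →1  add(add(S(add(Z, S^4(Z))), add(SZ, SZ)), mul(add(SZ, Z), mul(SZ, SZ)))
  →2  add(S(add(add(Z, S^4(Z)), add(SZ, SZ))), mul(add(SZ, Z), mul(SZ, SZ)))
  →3  S(add(add(add(Z, S^4(Z)), add(SZ, SZ)), mul(add(SZ, Z), mul(SZ, SZ))))
  →4  S(add(add(S^4(Z), add(SZ, SZ)), mul(add(SZ, Z), mul(SZ, SZ))))
  →5  S(add(S(add(SSSZ, add(SZ, SZ))), mul(add(SZ, Z), mul(SZ, SZ))))
  →6  S(S(add(add(SSSZ, add(SZ, SZ)), mul(add(SZ, Z), mul(SZ, SZ)))))
  →7  S(S(add(S(add(SSZ, add(SZ, SZ))), mul(add(SZ, Z), mul(SZ, SZ)))))
  →8  S(S(S(add(add(SSZ, add(SZ, SZ)), mul(add(SZ, Z), mul(SZ, SZ))))))

Answer: after 8 steps: S(S(S(add(add(SSZ, add(SZ, SZ)), mul(add(SZ, Z), mul(SZ, SZ))))))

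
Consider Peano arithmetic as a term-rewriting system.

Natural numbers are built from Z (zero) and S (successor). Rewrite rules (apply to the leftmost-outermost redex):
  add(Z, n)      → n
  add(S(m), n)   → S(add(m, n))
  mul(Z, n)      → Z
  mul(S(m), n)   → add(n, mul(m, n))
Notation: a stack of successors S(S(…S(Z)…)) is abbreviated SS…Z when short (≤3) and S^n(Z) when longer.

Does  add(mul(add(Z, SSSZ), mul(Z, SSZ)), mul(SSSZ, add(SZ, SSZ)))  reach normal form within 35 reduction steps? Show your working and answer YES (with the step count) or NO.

Answer: YES — reaches normal form S^9(Z) in 34 ≤ 35 steps

Derivation:
  start: add(mul(add(Z, SSSZ), mul(Z, SSZ)), mul(SSSZ, add(SZ, SSZ)))
  step 1: add(mul(SSSZ, mul(Z, SSZ)), mul(SSSZ, add(SZ, SSZ)))
  step 2: add(add(mul(Z, SSZ), mul(SSZ, mul(Z, SSZ))), mul(SSSZ, add(SZ, SSZ)))
  step 3: add(add(Z, mul(SSZ, mul(Z, SSZ))), mul(SSSZ, add(SZ, SSZ)))
  step 4: add(mul(SSZ, mul(Z, SSZ)), mul(SSSZ, add(SZ, SSZ)))
  step 5: add(add(mul(Z, SSZ), mul(SZ, mul(Z, SSZ))), mul(SSSZ, add(SZ, SSZ)))
  step 6: add(add(Z, mul(SZ, mul(Z, SSZ))), mul(SSSZ, add(SZ, SSZ)))
  step 7: add(mul(SZ, mul(Z, SSZ)), mul(SSSZ, add(SZ, SSZ)))
  step 8: add(add(mul(Z, SSZ), mul(Z, mul(Z, SSZ))), mul(SSSZ, add(SZ, SSZ)))
  step 9: add(add(Z, mul(Z, mul(Z, SSZ))), mul(SSSZ, add(SZ, SSZ)))
  step 10: add(mul(Z, mul(Z, SSZ)), mul(SSSZ, add(SZ, SSZ)))
  step 11: add(Z, mul(SSSZ, add(SZ, SSZ)))
  step 12: mul(SSSZ, add(SZ, SSZ))
  step 13: add(add(SZ, SSZ), mul(SSZ, add(SZ, SSZ)))
  step 14: add(S(add(Z, SSZ)), mul(SSZ, add(SZ, SSZ)))
  step 15: S(add(add(Z, SSZ), mul(SSZ, add(SZ, SSZ))))
  step 16: S(add(SSZ, mul(SSZ, add(SZ, SSZ))))
  step 17: S(S(add(SZ, mul(SSZ, add(SZ, SSZ)))))
  step 18: S(S(S(add(Z, mul(SSZ, add(SZ, SSZ))))))
  step 19: S(S(S(mul(SSZ, add(SZ, SSZ)))))
  step 20: S(S(S(add(add(SZ, SSZ), mul(SZ, add(SZ, SSZ))))))
  step 21: S(S(S(add(S(add(Z, SSZ)), mul(SZ, add(SZ, SSZ))))))
  step 22: S(S(S(S(add(add(Z, SSZ), mul(SZ, add(SZ, SSZ)))))))
  step 23: S(S(S(S(add(SSZ, mul(SZ, add(SZ, SSZ)))))))
  step 24: S(S(S(S(S(add(SZ, mul(SZ, add(SZ, SSZ))))))))
  step 25: S(S(S(S(S(S(add(Z, mul(SZ, add(SZ, SSZ)))))))))
  step 26: S(S(S(S(S(S(mul(SZ, add(SZ, SSZ))))))))
  step 27: S(S(S(S(S(S(add(add(SZ, SSZ), mul(Z, add(SZ, SSZ)))))))))
  step 28: S(S(S(S(S(S(add(S(add(Z, SSZ)), mul(Z, add(SZ, SSZ)))))))))
  step 29: S(S(S(S(S(S(S(add(add(Z, SSZ), mul(Z, add(SZ, SSZ))))))))))
  step 30: S(S(S(S(S(S(S(add(SSZ, mul(Z, add(SZ, SSZ))))))))))
  step 31: S(S(S(S(S(S(S(S(add(SZ, mul(Z, add(SZ, SSZ)))))))))))
  step 32: S(S(S(S(S(S(S(S(S(add(Z, mul(Z, add(SZ, SSZ))))))))))))
  step 33: S(S(S(S(S(S(S(S(S(mul(Z, add(SZ, SSZ)))))))))))
  step 34: S^9(Z)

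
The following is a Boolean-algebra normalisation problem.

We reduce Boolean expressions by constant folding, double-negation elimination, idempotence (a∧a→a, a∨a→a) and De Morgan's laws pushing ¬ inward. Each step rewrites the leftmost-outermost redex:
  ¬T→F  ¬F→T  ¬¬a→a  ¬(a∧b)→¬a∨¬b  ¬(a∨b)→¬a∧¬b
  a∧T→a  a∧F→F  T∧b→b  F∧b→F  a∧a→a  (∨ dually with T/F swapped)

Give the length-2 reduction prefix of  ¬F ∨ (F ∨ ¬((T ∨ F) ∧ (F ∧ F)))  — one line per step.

  start: ¬F ∨ (F ∨ ¬((T ∨ F) ∧ (F ∧ F)))
  →1  T ∨ (F ∨ ¬((T ∨ F) ∧ (F ∧ F)))
  →2  T

Answer: after 2 steps: T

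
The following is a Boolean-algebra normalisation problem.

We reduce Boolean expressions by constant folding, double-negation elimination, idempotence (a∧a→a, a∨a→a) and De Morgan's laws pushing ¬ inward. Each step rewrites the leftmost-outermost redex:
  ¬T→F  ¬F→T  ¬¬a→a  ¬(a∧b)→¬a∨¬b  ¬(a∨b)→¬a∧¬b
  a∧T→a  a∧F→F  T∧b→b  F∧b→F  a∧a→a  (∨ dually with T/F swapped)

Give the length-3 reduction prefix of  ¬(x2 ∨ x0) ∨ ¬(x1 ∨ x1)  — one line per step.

  start: ¬(x2 ∨ x0) ∨ ¬(x1 ∨ x1)
  step 1: (¬x2 ∧ ¬x0) ∨ ¬(x1 ∨ x1)
  step 2: (¬x2 ∧ ¬x0) ∨ (¬x1 ∧ ¬x1)
  step 3: (¬x2 ∧ ¬x0) ∨ ¬x1

Answer: after 3 steps: (¬x2 ∧ ¬x0) ∨ ¬x1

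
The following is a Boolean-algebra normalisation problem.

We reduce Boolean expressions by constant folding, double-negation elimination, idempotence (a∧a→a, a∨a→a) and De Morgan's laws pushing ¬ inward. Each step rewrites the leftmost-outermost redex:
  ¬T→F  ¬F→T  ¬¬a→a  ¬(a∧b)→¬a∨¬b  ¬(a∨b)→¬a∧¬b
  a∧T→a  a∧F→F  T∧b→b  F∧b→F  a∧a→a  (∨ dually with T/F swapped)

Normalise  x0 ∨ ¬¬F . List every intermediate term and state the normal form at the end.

  start: x0 ∨ ¬¬F
  step 1: x0 ∨ F
  step 2: x0

Answer: normal form = x0  (in 2 steps)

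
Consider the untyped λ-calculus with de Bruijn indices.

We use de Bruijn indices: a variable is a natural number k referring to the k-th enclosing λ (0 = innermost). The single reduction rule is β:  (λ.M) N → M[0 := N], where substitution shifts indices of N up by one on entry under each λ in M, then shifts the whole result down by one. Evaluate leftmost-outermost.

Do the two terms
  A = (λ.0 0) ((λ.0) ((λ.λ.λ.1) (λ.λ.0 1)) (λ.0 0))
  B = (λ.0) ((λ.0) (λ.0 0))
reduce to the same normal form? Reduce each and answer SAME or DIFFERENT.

Term A:
  start: (λ.0 0) ((λ.0) ((λ.λ.λ.1) (λ.λ.0 1)) (λ.0 0))
  →1  (λ.0) ((λ.λ.λ.1) (λ.λ.0 1)) (λ.0 0) ((λ.0) ((λ.λ.λ.1) (λ.λ.0 1)) (λ.0 0))
  →2  (λ.λ.λ.1) (λ.λ.0 1) (λ.0 0) ((λ.0) ((λ.λ.λ.1) (λ.λ.0 1)) (λ.0 0))
  →3  (λ.λ.1) (λ.0 0) ((λ.0) ((λ.λ.λ.1) (λ.λ.0 1)) (λ.0 0))
  →4  (λ.λ.0 0) ((λ.0) ((λ.λ.λ.1) (λ.λ.0 1)) (λ.0 0))
  →5  λ.0 0

Term B:
  start: (λ.0) ((λ.0) (λ.0 0))
  →1  (λ.0) (λ.0 0)
  →2  λ.0 0

Answer: SAME — A ⇓ λ.0 0, B ⇓ λ.0 0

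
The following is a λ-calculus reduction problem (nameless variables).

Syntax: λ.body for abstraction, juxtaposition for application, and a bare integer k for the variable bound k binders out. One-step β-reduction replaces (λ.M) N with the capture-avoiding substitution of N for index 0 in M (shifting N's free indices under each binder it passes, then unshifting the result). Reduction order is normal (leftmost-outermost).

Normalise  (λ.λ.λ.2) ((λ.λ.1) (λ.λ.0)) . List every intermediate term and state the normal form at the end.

Answer: normal form = λ.λ.λ.λ.λ.0  (in 2 steps)

Reduction:
  start: (λ.λ.λ.2) ((λ.λ.1) (λ.λ.0))
  →1  λ.λ.(λ.λ.1) (λ.λ.0)
  →2  λ.λ.λ.λ.λ.0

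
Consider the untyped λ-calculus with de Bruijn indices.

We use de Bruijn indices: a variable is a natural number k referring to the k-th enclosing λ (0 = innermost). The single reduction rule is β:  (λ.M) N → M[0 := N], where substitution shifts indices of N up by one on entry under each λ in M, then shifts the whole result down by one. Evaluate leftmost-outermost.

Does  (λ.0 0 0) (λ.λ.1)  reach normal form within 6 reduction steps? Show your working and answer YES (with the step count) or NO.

  start: (λ.0 0 0) (λ.λ.1)
  step 1: (λ.λ.1) (λ.λ.1) (λ.λ.1)
  step 2: (λ.λ.λ.1) (λ.λ.1)
  step 3: λ.λ.1

Answer: YES — reaches normal form λ.λ.1 in 3 ≤ 6 steps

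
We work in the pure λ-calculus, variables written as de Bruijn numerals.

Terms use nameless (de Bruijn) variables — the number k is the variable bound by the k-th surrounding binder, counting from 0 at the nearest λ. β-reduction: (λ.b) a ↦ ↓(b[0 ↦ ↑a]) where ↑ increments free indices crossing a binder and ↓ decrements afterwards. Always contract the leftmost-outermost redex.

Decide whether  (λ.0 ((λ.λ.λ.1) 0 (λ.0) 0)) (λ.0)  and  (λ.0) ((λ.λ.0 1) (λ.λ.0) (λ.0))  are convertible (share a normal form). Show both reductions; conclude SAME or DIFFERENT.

Answer: DIFFERENT — A ⇓ λ.0, B ⇓ λ.λ.0

Reduction:
Term A:
  start: (λ.0 ((λ.λ.λ.1) 0 (λ.0) 0)) (λ.0)
  →1  (λ.0) ((λ.λ.λ.1) (λ.0) (λ.0) (λ.0))
  →2  (λ.λ.λ.1) (λ.0) (λ.0) (λ.0)
  →3  (λ.λ.1) (λ.0) (λ.0)
  →4  (λ.λ.0) (λ.0)
  →5  λ.0

Term B:
  start: (λ.0) ((λ.λ.0 1) (λ.λ.0) (λ.0))
  →1  (λ.λ.0 1) (λ.λ.0) (λ.0)
  →2  (λ.0 (λ.λ.0)) (λ.0)
  →3  (λ.0) (λ.λ.0)
  →4  λ.λ.0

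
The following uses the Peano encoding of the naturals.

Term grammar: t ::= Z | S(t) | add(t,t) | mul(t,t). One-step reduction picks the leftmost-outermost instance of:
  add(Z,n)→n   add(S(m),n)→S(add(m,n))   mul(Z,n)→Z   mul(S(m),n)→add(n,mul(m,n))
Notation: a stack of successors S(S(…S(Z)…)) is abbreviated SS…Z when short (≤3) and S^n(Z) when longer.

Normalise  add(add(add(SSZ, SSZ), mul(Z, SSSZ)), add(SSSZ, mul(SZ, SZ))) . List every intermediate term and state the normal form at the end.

  start: add(add(add(SSZ, SSZ), mul(Z, SSSZ)), add(SSSZ, mul(SZ, SZ)))
  →1  add(add(S(add(SZ, SSZ)), mul(Z, SSSZ)), add(SSSZ, mul(SZ, SZ)))
  →2  add(S(add(add(SZ, SSZ), mul(Z, SSSZ))), add(SSSZ, mul(SZ, SZ)))
  →3  S(add(add(add(SZ, SSZ), mul(Z, SSSZ)), add(SSSZ, mul(SZ, SZ))))
  →4  S(add(add(S(add(Z, SSZ)), mul(Z, SSSZ)), add(SSSZ, mul(SZ, SZ))))
  →5  S(add(S(add(add(Z, SSZ), mul(Z, SSSZ))), add(SSSZ, mul(SZ, SZ))))
  →6  S(S(add(add(add(Z, SSZ), mul(Z, SSSZ)), add(SSSZ, mul(SZ, SZ)))))
  →7  S(S(add(add(SSZ, mul(Z, SSSZ)), add(SSSZ, mul(SZ, SZ)))))
  →8  S(S(add(S(add(SZ, mul(Z, SSSZ))), add(SSSZ, mul(SZ, SZ)))))
  →9  S(S(S(add(add(SZ, mul(Z, SSSZ)), add(SSSZ, mul(SZ, SZ))))))
  →10  S(S(S(add(S(add(Z, mul(Z, SSSZ))), add(SSSZ, mul(SZ, SZ))))))
  →11  S(S(S(S(add(add(Z, mul(Z, SSSZ)), add(SSSZ, mul(SZ, SZ)))))))
  →12  S(S(S(S(add(mul(Z, SSSZ), add(SSSZ, mul(SZ, SZ)))))))
  →13  S(S(S(S(add(Z, add(SSSZ, mul(SZ, SZ)))))))
  →14  S(S(S(S(add(SSSZ, mul(SZ, SZ))))))
  →15  S(S(S(S(S(add(SSZ, mul(SZ, SZ)))))))
  →16  S(S(S(S(S(S(add(SZ, mul(SZ, SZ))))))))
  →17  S(S(S(S(S(S(S(add(Z, mul(SZ, SZ)))))))))
  →18  S(S(S(S(S(S(S(mul(SZ, SZ))))))))
  →19  S(S(S(S(S(S(S(add(SZ, mul(Z, SZ)))))))))
  →20  S(S(S(S(S(S(S(S(add(Z, mul(Z, SZ))))))))))
  →21  S(S(S(S(S(S(S(S(mul(Z, SZ)))))))))
  →22  S^8(Z)

Answer: normal form = S^8(Z)  (in 22 steps)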